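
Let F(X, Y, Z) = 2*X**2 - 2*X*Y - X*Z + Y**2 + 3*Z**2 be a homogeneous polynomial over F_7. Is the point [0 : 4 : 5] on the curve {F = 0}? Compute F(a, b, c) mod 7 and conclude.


F(0,4,5) ≡ 0 (mod 7); P is on the curve.

Evaluate F(0, 4, 5) term-by-term (mod 7).
  2*X**2 ↦ 2·0·1·1 = 0
  -2*X*Y ↦ -2·0·4·1 = 0
  -X*Z ↦ -1·0·1·5 = 0
  Y**2 ↦ 1·1·16·1 = 16
  3*Z**2 ↦ 3·1·1·25 = 75
Sum: F(0, 4, 5) = (0) + (0) + (0) + (16) + (75) = 91.
Reducing mod 7: 91 ≡ 0 (mod 7).
Since F(a, b, c) ≡ 0 (mod 7), P lies on the curve.


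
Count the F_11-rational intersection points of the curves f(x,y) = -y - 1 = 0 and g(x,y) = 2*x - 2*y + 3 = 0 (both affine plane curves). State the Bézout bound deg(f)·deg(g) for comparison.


Common zeros: {(3, 10)}; count = 1; Bézout bound = 1.

deg(f) = 1, deg(g) = 1, so Bézout bound = 1.
Scan x ∈ F_11. For each x, list the y ∈ F_11 with f(x, y) ≡ 0 and those with g(x, y) ≡ 0 (mod 11); the common zeros in that column are the intersection.
  x = 0: f ≡ 0 at y ∈ {10}; g ≡ 0 at y ∈ {7}; common: ∅.
  x = 1: f ≡ 0 at y ∈ {10}; g ≡ 0 at y ∈ {8}; common: ∅.
  x = 2: f ≡ 0 at y ∈ {10}; g ≡ 0 at y ∈ {9}; common: ∅.
  x = 3: f ≡ 0 at y ∈ {10}; g ≡ 0 at y ∈ {10}; common: {10}.
  x = 4: f ≡ 0 at y ∈ {10}; g ≡ 0 at y ∈ {0}; common: ∅.
  x = 5: f ≡ 0 at y ∈ {10}; g ≡ 0 at y ∈ {1}; common: ∅.
  x = 6: f ≡ 0 at y ∈ {10}; g ≡ 0 at y ∈ {2}; common: ∅.
  x = 7: f ≡ 0 at y ∈ {10}; g ≡ 0 at y ∈ {3}; common: ∅.
  x = 8: f ≡ 0 at y ∈ {10}; g ≡ 0 at y ∈ {4}; common: ∅.
  x = 9: f ≡ 0 at y ∈ {10}; g ≡ 0 at y ∈ {5}; common: ∅.
  x = 10: f ≡ 0 at y ∈ {10}; g ≡ 0 at y ∈ {6}; common: ∅.
Collecting: common zeros = {(3, 10)}, so the count is 1.
Comparison with the Bézout bound: 1 ≤ 1 = deg(f)·deg(g), as expected for curves with no common component (the bound is attained).


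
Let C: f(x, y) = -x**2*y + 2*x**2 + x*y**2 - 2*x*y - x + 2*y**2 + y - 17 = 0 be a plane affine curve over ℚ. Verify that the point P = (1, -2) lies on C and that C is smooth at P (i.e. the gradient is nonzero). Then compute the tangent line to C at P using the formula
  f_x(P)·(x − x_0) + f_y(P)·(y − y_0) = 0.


Tangent line at P: 15*x - 14*y - 43 = 0.

Step 1: f(1, -2) = 0, so P lies on C.
Step 2: partial derivatives
  f_x(x, y) = -2*x*y + 4*x + y**2 - 2*y - 1, f_y(x, y) = -x**2 + 2*x*y - 2*x + 4*y + 1.
  f_x(P) = 15, f_y(P) = -14 (gradient nonzero, so P is smooth).
Step 3: tangent line at P: 15·(x − 1) + -14·(y − -2) = 0.
Expanding: 15*x - 14*y - 43 = 0.


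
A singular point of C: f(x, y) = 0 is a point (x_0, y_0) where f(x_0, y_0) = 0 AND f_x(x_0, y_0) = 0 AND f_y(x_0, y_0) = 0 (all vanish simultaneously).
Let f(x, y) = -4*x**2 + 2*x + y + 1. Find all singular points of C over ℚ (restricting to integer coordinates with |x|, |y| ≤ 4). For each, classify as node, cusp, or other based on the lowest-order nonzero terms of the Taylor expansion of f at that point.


No singular points in the scanned grid; C is smooth there.

Compute partial derivatives:
  f_x = 2 - 8*x.
  f_y = 1.
f_y = 1 is a nonzero constant, so f_y never vanishes: no point (x, y) can satisfy f = f_x = f_y = 0. In particular no (x, y) ∈ {−4, ..., 4}² is singular; the curve is smooth.


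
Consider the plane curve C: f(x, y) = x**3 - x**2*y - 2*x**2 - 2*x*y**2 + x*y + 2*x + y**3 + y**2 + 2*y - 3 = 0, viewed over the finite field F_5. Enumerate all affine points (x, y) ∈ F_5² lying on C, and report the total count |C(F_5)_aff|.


Affine F_5-points: {(0, 4), (1, 1), (3, 4)}; count = 3.

For each of the 25 pairs (x, y) ∈ F_5², evaluate f(x, y) mod 5. Record the zeros.
  x = 0: [0↦2, 1↦1, 2↦3, 3↦4, 4↦0]  zeros at y ∈ {4}
  x = 1: [0↦3, 1↦0, 2↦1, 3↦2, 4↦4]  zeros at y ∈ {1}
  x = 2: [0↦1, 1↦4, 2↦2, 3↦1, 4↦2]  zeros at y ∈ ∅
  x = 3: [0↦2, 1↦4, 2↦2, 3↦2, 4↦0]  zeros at y ∈ {4}
  x = 4: [0↦2, 1↦1, 2↦2, 3↦1, 4↦4]  zeros at y ∈ ∅
Collecting zeros: affine points = {(0, 4), (1, 1), (3, 4)}.
Total count |C(F_5)_aff| = 3.


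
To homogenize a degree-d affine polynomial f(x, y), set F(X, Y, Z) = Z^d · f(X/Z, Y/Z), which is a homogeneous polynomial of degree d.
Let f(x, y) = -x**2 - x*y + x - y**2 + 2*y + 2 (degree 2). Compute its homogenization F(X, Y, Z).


F(X, Y, Z) = -X**2 - X*Y + X*Z - Y**2 + 2*Y*Z + 2*Z**2

deg(f) = 2.
Substitute x = X/Z, y = Y/Z into f, then multiply by Z^2.
  monomial -1·x^2·y^0 ↦ -1·X^2·Y^0·Z^0.
  monomial -1·x^1·y^1 ↦ -1·X^1·Y^1·Z^0.
  monomial 1·x^1·y^0 ↦ 1·X^1·Y^0·Z^1.
  monomial -1·x^0·y^2 ↦ -1·X^0·Y^2·Z^0.
  monomial 2·x^0·y^1 ↦ 2·X^0·Y^1·Z^1.
  monomial 2·x^0·y^0 ↦ 2·X^0·Y^0·Z^2.
Collecting: F(X, Y, Z) = -X**2 - X*Y + X*Z - Y**2 + 2*Y*Z + 2*Z**2.


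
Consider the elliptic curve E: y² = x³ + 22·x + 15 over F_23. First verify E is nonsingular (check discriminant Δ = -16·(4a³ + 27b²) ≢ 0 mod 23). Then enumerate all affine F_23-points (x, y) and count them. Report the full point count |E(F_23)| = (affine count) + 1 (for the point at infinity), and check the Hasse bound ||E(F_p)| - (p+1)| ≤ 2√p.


Affine points = {(3, 4), (3, 19), (4, 11), (4, 12), (6, 8), (6, 15), (7, 11), (7, 12), (8, 6), (8, 17), (10, 4), (10, 19), (11, 1), (11, 22), (12, 11), (12, 12), (14, 10), (14, 13), (16, 1), (16, 22), (17, 9), (17, 14), (19, 1), (19, 22), (21, 3), (21, 20)}; affine count = 26; |E(F_23)| = 27.

Discriminant check: Δ ∝ 4a³ + 27b² = 4·22³ + 27·15² = 4·10648 + 27·225 ≡ 22 (mod 23). Nonzero ⇒ E is nonsingular.
For each x ∈ F_23, compute rhs = x³ + 22·x + 15 mod 23, then count y ∈ F_23 with y² ≡ rhs.
  x = 0: rhs = 15, matching y values: none (0 points).
  x = 1: rhs = 15, matching y values: none (0 points).
  x = 2: rhs = 21, matching y values: none (0 points).
  x = 3: rhs = 16, matching y values: 4, 19 (2 points).
  x = 4: rhs = 6, matching y values: 11, 12 (2 points).
  x = 5: rhs = 20, matching y values: none (0 points).
  x = 6: rhs = 18, matching y values: 8, 15 (2 points).
  x = 7: rhs = 6, matching y values: 11, 12 (2 points).
  x = 8: rhs = 13, matching y values: 6, 17 (2 points).
  x = 9: rhs = 22, matching y values: none (0 points).
  x = 10: rhs = 16, matching y values: 4, 19 (2 points).
  x = 11: rhs = 1, matching y values: 1, 22 (2 points).
  x = 12: rhs = 6, matching y values: 11, 12 (2 points).
  x = 13: rhs = 14, matching y values: none (0 points).
  x = 14: rhs = 8, matching y values: 10, 13 (2 points).
  x = 15: rhs = 17, matching y values: none (0 points).
  x = 16: rhs = 1, matching y values: 1, 22 (2 points).
  x = 17: rhs = 12, matching y values: 9, 14 (2 points).
  x = 18: rhs = 10, matching y values: none (0 points).
  x = 19: rhs = 1, matching y values: 1, 22 (2 points).
  x = 20: rhs = 14, matching y values: none (0 points).
  x = 21: rhs = 9, matching y values: 3, 20 (2 points).
  x = 22: rhs = 15, matching y values: none (0 points).
Total affine count: 26.
Full point count |E(F_23)| = 26 + 1 = 27.
Hasse bound: |27 − (23+1)| = |3| = 3 ≤ 2√23 ≈ 9.5917 ✓.


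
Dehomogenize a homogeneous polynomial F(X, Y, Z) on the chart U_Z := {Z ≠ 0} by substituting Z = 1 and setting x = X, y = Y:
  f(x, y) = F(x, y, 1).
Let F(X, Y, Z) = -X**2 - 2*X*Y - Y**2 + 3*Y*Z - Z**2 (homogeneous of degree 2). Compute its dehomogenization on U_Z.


f(x, y) = -x**2 - 2*x*y - y**2 + 3*y - 1

On U_Z we set Z = 1. Each monomial c·X^i·Y^j·Z^k in F becomes c·x^i·y^j·1^k = c·x^i·y^j.
Substituting Z = 1: F(X, Y, 1) = -x**2 - 2*x*y - y**2 + 3*y - 1.
Note: deg(f) ≤ deg(F) = 2; strict inequality happens when F is divisible by Z (lost terms).


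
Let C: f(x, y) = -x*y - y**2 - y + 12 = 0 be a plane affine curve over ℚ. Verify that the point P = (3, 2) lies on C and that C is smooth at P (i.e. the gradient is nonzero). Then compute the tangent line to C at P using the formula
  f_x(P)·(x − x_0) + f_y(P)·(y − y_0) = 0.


Tangent line at P: -2*x - 8*y + 22 = 0.

Step 1: f(3, 2) = 0, so P lies on C.
Step 2: partial derivatives
  f_x(x, y) = -y, f_y(x, y) = -x - 2*y - 1.
  f_x(P) = -2, f_y(P) = -8 (gradient nonzero, so P is smooth).
Step 3: tangent line at P: -2·(x − 3) + -8·(y − 2) = 0.
Expanding: -2*x - 8*y + 22 = 0.


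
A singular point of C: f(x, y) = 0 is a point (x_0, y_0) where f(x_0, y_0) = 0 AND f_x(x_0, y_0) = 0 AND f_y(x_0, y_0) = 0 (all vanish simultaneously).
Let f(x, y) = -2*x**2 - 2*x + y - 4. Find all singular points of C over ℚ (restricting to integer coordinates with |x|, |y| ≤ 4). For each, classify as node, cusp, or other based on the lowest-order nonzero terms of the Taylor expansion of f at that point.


No singular points in the scanned grid; C is smooth there.

Compute partial derivatives:
  f_x = -4*x - 2.
  f_y = 1.
f_y = 1 is a nonzero constant, so f_y never vanishes: no point (x, y) can satisfy f = f_x = f_y = 0. In particular no (x, y) ∈ {−4, ..., 4}² is singular; the curve is smooth.


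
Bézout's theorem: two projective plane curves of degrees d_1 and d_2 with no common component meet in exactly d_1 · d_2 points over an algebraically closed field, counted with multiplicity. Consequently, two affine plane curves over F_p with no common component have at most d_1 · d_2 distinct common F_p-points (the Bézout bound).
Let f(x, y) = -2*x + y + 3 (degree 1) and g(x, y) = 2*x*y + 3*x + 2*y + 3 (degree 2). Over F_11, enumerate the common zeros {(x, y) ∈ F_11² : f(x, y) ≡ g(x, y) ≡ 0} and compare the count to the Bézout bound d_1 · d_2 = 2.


Common zeros: {(9, 4), (10, 6)}; count = 2; Bézout bound = 2.

deg(f) = 1, deg(g) = 2, so Bézout bound = 2.
Scan x ∈ F_11. For each x, list the y ∈ F_11 with f(x, y) ≡ 0 and those with g(x, y) ≡ 0 (mod 11); the common zeros in that column are the intersection.
  x = 0: f ≡ 0 at y ∈ {8}; g ≡ 0 at y ∈ {4}; common: ∅.
  x = 1: f ≡ 0 at y ∈ {10}; g ≡ 0 at y ∈ {4}; common: ∅.
  x = 2: f ≡ 0 at y ∈ {1}; g ≡ 0 at y ∈ {4}; common: ∅.
  x = 3: f ≡ 0 at y ∈ {3}; g ≡ 0 at y ∈ {4}; common: ∅.
  x = 4: f ≡ 0 at y ∈ {5}; g ≡ 0 at y ∈ {4}; common: ∅.
  x = 5: f ≡ 0 at y ∈ {7}; g ≡ 0 at y ∈ {4}; common: ∅.
  x = 6: f ≡ 0 at y ∈ {9}; g ≡ 0 at y ∈ {4}; common: ∅.
  x = 7: f ≡ 0 at y ∈ {0}; g ≡ 0 at y ∈ {4}; common: ∅.
  x = 8: f ≡ 0 at y ∈ {2}; g ≡ 0 at y ∈ {4}; common: ∅.
  x = 9: f ≡ 0 at y ∈ {4}; g ≡ 0 at y ∈ {4}; common: {4}.
  x = 10: f ≡ 0 at y ∈ {6}; g ≡ 0 at y ∈ {0, 1, 2, 3, 4, 5, 6, 7, 8, 9, 10}; common: {6}.
Collecting: common zeros = {(9, 4), (10, 6)}, so the count is 2.
Comparison with the Bézout bound: 2 ≤ 2 = deg(f)·deg(g), as expected for curves with no common component (the bound is attained).


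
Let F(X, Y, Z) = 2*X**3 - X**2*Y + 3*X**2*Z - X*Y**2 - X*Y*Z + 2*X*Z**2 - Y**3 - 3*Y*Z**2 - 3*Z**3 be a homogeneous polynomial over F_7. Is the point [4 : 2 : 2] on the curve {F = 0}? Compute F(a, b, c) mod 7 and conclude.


F(4,2,2) ≡ 3 (mod 7); P is NOT on the curve.

Evaluate F(4, 2, 2) term-by-term (mod 7).
  2*X**3 ↦ 2·64·1·1 = 128
  -X**2*Y ↦ -1·16·2·1 = -32
  3*X**2*Z ↦ 3·16·1·2 = 96
  -X*Y**2 ↦ -1·4·4·1 = -16
  -X*Y*Z ↦ -1·4·2·2 = -16
  2*X*Z**2 ↦ 2·4·1·4 = 32
  -Y**3 ↦ -1·1·8·1 = -8
  -3*Y*Z**2 ↦ -3·1·2·4 = -24
  -3*Z**3 ↦ -3·1·1·8 = -24
Sum: F(4, 2, 2) = (128) + (-32) + (96) + (-16) + (-16) + (32) + (-8) + (-24) + (-24) = 136.
Reducing mod 7: 136 ≡ 3 (mod 7).
Since F(a, b, c) ≡ 3 ≠ 0 (mod 7), P does NOT lie on the curve.


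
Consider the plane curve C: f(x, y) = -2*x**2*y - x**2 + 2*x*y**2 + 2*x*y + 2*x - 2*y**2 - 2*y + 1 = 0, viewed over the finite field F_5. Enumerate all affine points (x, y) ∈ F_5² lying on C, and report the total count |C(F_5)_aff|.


Affine F_5-points: {(1, 1), (4, 2), (4, 4)}; count = 3.

For each of the 25 pairs (x, y) ∈ F_5², evaluate f(x, y) mod 5. Record the zeros.
  x = 0: [0↦1, 1↦2, 2↦4, 3↦2, 4↦1]  zeros at y ∈ ∅
  x = 1: [0↦2, 1↦0, 2↦3, 3↦1, 4↦4]  zeros at y ∈ {1}
  x = 2: [0↦1, 1↦2, 2↦2, 3↦1, 4↦4]  zeros at y ∈ ∅
  x = 3: [0↦3, 1↦3, 2↦1, 3↦2, 4↦1]  zeros at y ∈ ∅
  x = 4: [0↦3, 1↦3, 2↦0, 3↦4, 4↦0]  zeros at y ∈ {2, 4}
Collecting zeros: affine points = {(1, 1), (4, 2), (4, 4)}.
Total count |C(F_5)_aff| = 3.


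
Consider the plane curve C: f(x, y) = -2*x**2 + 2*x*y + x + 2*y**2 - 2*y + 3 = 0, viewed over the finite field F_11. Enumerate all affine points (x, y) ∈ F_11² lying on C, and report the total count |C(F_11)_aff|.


Affine F_11-points: {(4, 3), (4, 5), (5, 3), (5, 4), (7, 0), (7, 5), (9, 1), (9, 2), (10, 0), (10, 2)}; count = 10.

For each of the 121 pairs (x, y) ∈ F_11², evaluate f(x, y) mod 11. Record the zeros.
  x = 0: [0↦3, 1↦3, 2↦7, 3↦4, 4↦5, 5↦10, 6↦8, 7↦10, 8↦5, 9↦4, 10↦7]  zeros at y ∈ ∅
  x = 1: [0↦2, 1↦4, 2↦10, 3↦9, 4↦1, 5↦8, 6↦8, 7↦1, 8↦9, 9↦10, 10↦4]  zeros at y ∈ ∅
  x = 2: [0↦8, 1↦1, 2↦9, 3↦10, 4↦4, 5↦2, 6↦4, 7↦10, 8↦9, 9↦1, 10↦8]  zeros at y ∈ ∅
  x = 3: [0↦10, 1↦5, 2↦4, 3↦7, 4↦3, 5↦3, 6↦7, 7↦4, 8↦5, 9↦10, 10↦8]  zeros at y ∈ ∅
  x = 4: [0↦8, 1↦5, 2↦6, 3↦0, 4↦9, 5↦0, 6↦6, 7↦5, 8↦8, 9↦4, 10↦4]  zeros at y ∈ {3, 5}
  x = 5: [0↦2, 1↦1, 2↦4, 3↦0, 4↦0, 5↦4, 6↦1, 7↦2, 8↦7, 9↦5, 10↦7]  zeros at y ∈ {3, 4}
  x = 6: [0↦3, 1↦4, 2↦9, 3↦7, 4↦9, 5↦4, 6↦3, 7↦6, 8↦2, 9↦2, 10↦6]  zeros at y ∈ ∅
  x = 7: [0↦0, 1↦3, 2↦10, 3↦10, 4↦3, 5↦0, 6↦1, 7↦6, 8↦4, 9↦6, 10↦1]  zeros at y ∈ {0, 5}
  x = 8: [0↦4, 1↦9, 2↦7, 3↦9, 4↦4, 5↦3, 6↦6, 7↦2, 8↦2, 9↦6, 10↦3]  zeros at y ∈ ∅
  x = 9: [0↦4, 1↦0, 2↦0, 3↦4, 4↦1, 5↦2, 6↦7, 7↦5, 8↦7, 9↦2, 10↦1]  zeros at y ∈ {1, 2}
  x = 10: [0↦0, 1↦9, 2↦0, 3↦6, 4↦5, 5↦8, 6↦4, 7↦4, 8↦8, 9↦5, 10↦6]  zeros at y ∈ {0, 2}
Collecting zeros: affine points = {(4, 3), (4, 5), (5, 3), (5, 4), (7, 0), (7, 5), (9, 1), (9, 2), (10, 0), (10, 2)}.
Total count |C(F_11)_aff| = 10.


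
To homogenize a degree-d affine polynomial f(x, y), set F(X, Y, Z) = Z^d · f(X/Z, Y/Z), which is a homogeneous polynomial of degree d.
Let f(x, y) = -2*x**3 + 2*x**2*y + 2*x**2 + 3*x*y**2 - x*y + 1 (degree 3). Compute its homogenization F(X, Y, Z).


F(X, Y, Z) = -2*X**3 + 2*X**2*Y + 2*X**2*Z + 3*X*Y**2 - X*Y*Z + Z**3

deg(f) = 3.
Substitute x = X/Z, y = Y/Z into f, then multiply by Z^3.
  monomial -2·x^3·y^0 ↦ -2·X^3·Y^0·Z^0.
  monomial 2·x^2·y^1 ↦ 2·X^2·Y^1·Z^0.
  monomial 2·x^2·y^0 ↦ 2·X^2·Y^0·Z^1.
  monomial 3·x^1·y^2 ↦ 3·X^1·Y^2·Z^0.
  monomial -1·x^1·y^1 ↦ -1·X^1·Y^1·Z^1.
  monomial 1·x^0·y^0 ↦ 1·X^0·Y^0·Z^3.
Collecting: F(X, Y, Z) = -2*X**3 + 2*X**2*Y + 2*X**2*Z + 3*X*Y**2 - X*Y*Z + Z**3.


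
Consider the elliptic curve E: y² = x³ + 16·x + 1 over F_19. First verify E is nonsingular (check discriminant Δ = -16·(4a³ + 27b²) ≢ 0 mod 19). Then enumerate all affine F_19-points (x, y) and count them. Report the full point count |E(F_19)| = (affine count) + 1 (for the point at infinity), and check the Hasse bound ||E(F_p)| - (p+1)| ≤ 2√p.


Affine points = {(0, 1), (0, 18), (3, 0), (5, 4), (5, 15), (6, 3), (6, 16), (7, 0), (9, 0), (11, 8), (11, 11), (14, 9), (14, 10), (15, 5), (15, 14)}; affine count = 15; |E(F_19)| = 16.

Discriminant check: Δ ∝ 4a³ + 27b² = 4·16³ + 27·1² = 4·4096 + 27·1 ≡ 14 (mod 19). Nonzero ⇒ E is nonsingular.
For each x ∈ F_19, compute rhs = x³ + 16·x + 1 mod 19, then count y ∈ F_19 with y² ≡ rhs.
  x = 0: rhs = 1, matching y values: 1, 18 (2 points).
  x = 1: rhs = 18, matching y values: none (0 points).
  x = 2: rhs = 3, matching y values: none (0 points).
  x = 3: rhs = 0, matching y values: 0 (1 points).
  x = 4: rhs = 15, matching y values: none (0 points).
  x = 5: rhs = 16, matching y values: 4, 15 (2 points).
  x = 6: rhs = 9, matching y values: 3, 16 (2 points).
  x = 7: rhs = 0, matching y values: 0 (1 points).
  x = 8: rhs = 14, matching y values: none (0 points).
  x = 9: rhs = 0, matching y values: 0 (1 points).
  x = 10: rhs = 2, matching y values: none (0 points).
  x = 11: rhs = 7, matching y values: 8, 11 (2 points).
  x = 12: rhs = 2, matching y values: none (0 points).
  x = 13: rhs = 12, matching y values: none (0 points).
  x = 14: rhs = 5, matching y values: 9, 10 (2 points).
  x = 15: rhs = 6, matching y values: 5, 14 (2 points).
  x = 16: rhs = 2, matching y values: none (0 points).
  x = 17: rhs = 18, matching y values: none (0 points).
  x = 18: rhs = 3, matching y values: none (0 points).
Total affine count: 15.
Full point count |E(F_19)| = 15 + 1 = 16.
Hasse bound: |16 − (19+1)| = |-4| = 4 ≤ 2√19 ≈ 8.7178 ✓.


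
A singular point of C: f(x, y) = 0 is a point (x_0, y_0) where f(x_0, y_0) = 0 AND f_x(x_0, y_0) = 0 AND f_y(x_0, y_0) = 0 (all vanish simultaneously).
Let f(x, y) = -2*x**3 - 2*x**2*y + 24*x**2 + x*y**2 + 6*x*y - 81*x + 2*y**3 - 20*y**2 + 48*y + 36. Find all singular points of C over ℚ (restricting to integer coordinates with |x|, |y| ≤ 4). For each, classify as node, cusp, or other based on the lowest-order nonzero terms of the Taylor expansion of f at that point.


Singular points: {(3, 3)}; classification: cusp.

Compute partial derivatives:
  f_x = -6*x**2 - 4*x*y + 48*x + y**2 + 6*y - 81.
  f_y = -2*x**2 + 2*x*y + 6*x + 6*y**2 - 40*y + 48.
Scan x_0 ∈ {−4, ..., 4}. For each x_0, f_y(x_0, y) is a polynomial in y; find its integer roots y ∈ {−4, ..., 4}, then test f_x and f at those candidates.
  x = -4: f_y(-4, y) = 6*y**2 - 48*y - 8; no integer root y with |y| ≤ 4.
  x = -3: f_y(-3, y) = 6*y**2 - 46*y + 12; no integer root y with |y| ≤ 4.
  x = -2: f_y(-2, y) = 6*y**2 - 44*y + 28; no integer root y with |y| ≤ 4.
  x = -1: f_y(-1, y) = 6*y**2 - 42*y + 40; no integer root y with |y| ≤ 4.
  x = 0: f_y(0, y) = 6*y**2 - 40*y + 48; no integer root y with |y| ≤ 4.
  x = 1: f_y(1, y) = 6*y**2 - 38*y + 52; vanishes at y ∈ {2}. (1, 2): f_x = -31 ≠ 0.
  x = 2: f_y(2, y) = 6*y**2 - 36*y + 52; no integer root y with |y| ≤ 4.
  x = 3: f_y(3, y) = 6*y**2 - 34*y + 48; vanishes at y ∈ {3}. (3, 3): f_x = 0, f = 0 — SINGULAR.
  x = 4: f_y(4, y) = 6*y**2 - 32*y + 40; vanishes at y ∈ {2}. (4, 2): f_x = -1 ≠ 0.
Only singular point on the grid: (3, 3).
Classify: substitute x = 3 + u, y = 3 + v and expand: f = -2*u**3 - 2*u**2*v + u*v**2 + 2*v**3 + v**2.
No constant or linear terms (consistent with a singular point). Quadratic part: v**2. Cubic part: -2*u**3 - 2*u**2*v + u*v**2 + 2*v**3.
The quadratic part v**2 is a perfect square, so there is a single (double) tangent line v = 0, i.e. y = 3. Restricting the cubic part to that line (v = 0) leaves -2*u**3 ≠ 0, so f is not divisible by v and the branch is v² ≈ 2*u**3 to lowest order — this is a cusp.
Classification: cusp.


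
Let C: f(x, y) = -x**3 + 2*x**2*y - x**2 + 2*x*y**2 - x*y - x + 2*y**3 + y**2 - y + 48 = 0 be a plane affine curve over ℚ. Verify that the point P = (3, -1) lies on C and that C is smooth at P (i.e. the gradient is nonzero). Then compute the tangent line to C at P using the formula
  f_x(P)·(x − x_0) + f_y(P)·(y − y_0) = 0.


Tangent line at P: -43*x + 6*y + 135 = 0.

Step 1: f(3, -1) = 0, so P lies on C.
Step 2: partial derivatives
  f_x(x, y) = -3*x**2 + 4*x*y - 2*x + 2*y**2 - y - 1, f_y(x, y) = 2*x**2 + 4*x*y - x + 6*y**2 + 2*y - 1.
  f_x(P) = -43, f_y(P) = 6 (gradient nonzero, so P is smooth).
Step 3: tangent line at P: -43·(x − 3) + 6·(y − -1) = 0.
Expanding: -43*x + 6*y + 135 = 0.


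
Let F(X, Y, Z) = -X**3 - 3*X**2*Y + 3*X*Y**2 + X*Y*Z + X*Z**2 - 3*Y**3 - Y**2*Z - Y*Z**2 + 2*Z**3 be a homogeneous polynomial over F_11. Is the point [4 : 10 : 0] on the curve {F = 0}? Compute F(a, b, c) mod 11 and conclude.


F(4,10,0) ≡ 10 (mod 11); P is NOT on the curve.

Evaluate F(4, 10, 0) term-by-term (mod 11).
  -X**3 ↦ -1·64·1·1 = -64
  -3*X**2*Y ↦ -3·16·10·1 = -480
  3*X*Y**2 ↦ 3·4·100·1 = 1200
  X*Y*Z ↦ 1·4·10·0 = 0
  X*Z**2 ↦ 1·4·1·0 = 0
  -3*Y**3 ↦ -3·1·1000·1 = -3000
  -Y**2*Z ↦ -1·1·100·0 = 0
  -Y*Z**2 ↦ -1·1·10·0 = 0
  2*Z**3 ↦ 2·1·1·0 = 0
Sum: F(4, 10, 0) = (-64) + (-480) + (1200) + (0) + (0) + (-3000) + (0) + (0) + (0) = -2344.
Reducing mod 11: -2344 ≡ 10 (mod 11).
Since F(a, b, c) ≡ 10 ≠ 0 (mod 11), P does NOT lie on the curve.


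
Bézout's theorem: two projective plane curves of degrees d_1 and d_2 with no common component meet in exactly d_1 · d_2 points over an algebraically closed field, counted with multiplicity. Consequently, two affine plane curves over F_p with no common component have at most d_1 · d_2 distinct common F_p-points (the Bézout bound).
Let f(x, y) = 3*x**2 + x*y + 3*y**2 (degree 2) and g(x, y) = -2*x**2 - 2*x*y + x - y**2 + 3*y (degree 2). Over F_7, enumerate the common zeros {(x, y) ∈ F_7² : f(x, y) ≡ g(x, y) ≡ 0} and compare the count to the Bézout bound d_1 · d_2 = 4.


Common zeros: {(0, 0), (5, 5)}; count = 2; Bézout bound = 4.

deg(f) = 2, deg(g) = 2, so Bézout bound = 4.
Scan x ∈ F_7. For each x, list the y ∈ F_7 with f(x, y) ≡ 0 and those with g(x, y) ≡ 0 (mod 7); the common zeros in that column are the intersection.
  x = 0: f ≡ 0 at y ∈ {0}; g ≡ 0 at y ∈ {0, 3}; common: {0}.
  x = 1: f ≡ 0 at y ∈ {1}; g ≡ 0 at y ∈ {3, 5}; common: ∅.
  x = 2: f ≡ 0 at y ∈ {2}; g ≡ 0 at y ∈ ∅; common: ∅.
  x = 3: f ≡ 0 at y ∈ {3}; g ≡ 0 at y ∈ ∅; common: ∅.
  x = 4: f ≡ 0 at y ∈ {4}; g ≡ 0 at y ∈ {0, 2}; common: ∅.
  x = 5: f ≡ 0 at y ∈ {5}; g ≡ 0 at y ∈ {2, 5}; common: {5}.
  x = 6: f ≡ 0 at y ∈ {6}; g ≡ 0 at y ∈ ∅; common: ∅.
Collecting: common zeros = {(0, 0), (5, 5)}, so the count is 2.
Comparison with the Bézout bound: 2 ≤ 4 = deg(f)·deg(g), as expected for curves with no common component (the affine F_7-count falls short of the bound because intersections may lie at infinity, over extension fields, or carry multiplicity).


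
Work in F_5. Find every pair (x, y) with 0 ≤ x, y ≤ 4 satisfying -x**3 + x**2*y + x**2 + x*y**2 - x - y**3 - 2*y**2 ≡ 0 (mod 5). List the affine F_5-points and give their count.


Affine F_5-points: {(0, 0), (0, 3), (4, 1), (4, 2), (4, 4)}; count = 5.

For each of the 25 pairs (x, y) ∈ F_5², evaluate f(x, y) mod 5. Record the zeros.
  x = 0: [0↦0, 1↦2, 2↦4, 3↦0, 4↦4]  zeros at y ∈ {0, 3}
  x = 1: [0↦4, 1↦3, 2↦4, 3↦1, 4↦3]  zeros at y ∈ ∅
  x = 2: [0↦4, 1↦2, 2↦4, 3↦4, 4↦1]  zeros at y ∈ ∅
  x = 3: [0↦4, 1↦3, 2↦3, 3↦3, 4↦2]  zeros at y ∈ ∅
  x = 4: [0↦3, 1↦0, 2↦0, 3↦2, 4↦0]  zeros at y ∈ {1, 2, 4}
Collecting zeros: affine points = {(0, 0), (0, 3), (4, 1), (4, 2), (4, 4)}.
Total count |C(F_5)_aff| = 5.


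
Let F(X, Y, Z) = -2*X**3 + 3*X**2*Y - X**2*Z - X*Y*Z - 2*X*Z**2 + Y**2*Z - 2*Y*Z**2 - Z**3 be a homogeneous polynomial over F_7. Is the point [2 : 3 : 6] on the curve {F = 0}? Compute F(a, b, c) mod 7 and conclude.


F(2,3,6) ≡ 5 (mod 7); P is NOT on the curve.

Evaluate F(2, 3, 6) term-by-term (mod 7).
  -2*X**3 ↦ -2·8·1·1 = -16
  3*X**2*Y ↦ 3·4·3·1 = 36
  -X**2*Z ↦ -1·4·1·6 = -24
  -X*Y*Z ↦ -1·2·3·6 = -36
  -2*X*Z**2 ↦ -2·2·1·36 = -144
  Y**2*Z ↦ 1·1·9·6 = 54
  -2*Y*Z**2 ↦ -2·1·3·36 = -216
  -Z**3 ↦ -1·1·1·216 = -216
Sum: F(2, 3, 6) = (-16) + (36) + (-24) + (-36) + (-144) + (54) + (-216) + (-216) = -562.
Reducing mod 7: -562 ≡ 5 (mod 7).
Since F(a, b, c) ≡ 5 ≠ 0 (mod 7), P does NOT lie on the curve.


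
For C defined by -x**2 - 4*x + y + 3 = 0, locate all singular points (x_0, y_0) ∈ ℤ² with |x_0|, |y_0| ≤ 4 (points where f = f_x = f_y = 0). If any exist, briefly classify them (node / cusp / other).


No singular points in the scanned grid; C is smooth there.

Compute partial derivatives:
  f_x = -2*x - 4.
  f_y = 1.
f_y = 1 is a nonzero constant, so f_y never vanishes: no point (x, y) can satisfy f = f_x = f_y = 0. In particular no (x, y) ∈ {−4, ..., 4}² is singular; the curve is smooth.


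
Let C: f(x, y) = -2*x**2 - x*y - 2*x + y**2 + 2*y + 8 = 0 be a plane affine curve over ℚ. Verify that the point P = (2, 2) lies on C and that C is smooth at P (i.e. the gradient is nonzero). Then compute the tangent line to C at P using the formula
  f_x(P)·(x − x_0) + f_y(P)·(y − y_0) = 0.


Tangent line at P: -12*x + 4*y + 16 = 0.

Step 1: f(2, 2) = 0, so P lies on C.
Step 2: partial derivatives
  f_x(x, y) = -4*x - y - 2, f_y(x, y) = -x + 2*y + 2.
  f_x(P) = -12, f_y(P) = 4 (gradient nonzero, so P is smooth).
Step 3: tangent line at P: -12·(x − 2) + 4·(y − 2) = 0.
Expanding: -12*x + 4*y + 16 = 0.


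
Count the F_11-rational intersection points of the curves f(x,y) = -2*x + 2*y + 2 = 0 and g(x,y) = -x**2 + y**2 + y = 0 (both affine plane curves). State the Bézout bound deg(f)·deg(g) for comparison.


Common zeros: {(0, 10)}; count = 1; Bézout bound = 2.

deg(f) = 1, deg(g) = 2, so Bézout bound = 2.
Scan x ∈ F_11. For each x, list the y ∈ F_11 with f(x, y) ≡ 0 and those with g(x, y) ≡ 0 (mod 11); the common zeros in that column are the intersection.
  x = 0: f ≡ 0 at y ∈ {10}; g ≡ 0 at y ∈ {0, 10}; common: {10}.
  x = 1: f ≡ 0 at y ∈ {0}; g ≡ 0 at y ∈ {3, 7}; common: ∅.
  x = 2: f ≡ 0 at y ∈ {1}; g ≡ 0 at y ∈ ∅; common: ∅.
  x = 3: f ≡ 0 at y ∈ {2}; g ≡ 0 at y ∈ {4, 6}; common: ∅.
  x = 4: f ≡ 0 at y ∈ {3}; g ≡ 0 at y ∈ ∅; common: ∅.
  x = 5: f ≡ 0 at y ∈ {4}; g ≡ 0 at y ∈ ∅; common: ∅.
  x = 6: f ≡ 0 at y ∈ {5}; g ≡ 0 at y ∈ ∅; common: ∅.
  x = 7: f ≡ 0 at y ∈ {6}; g ≡ 0 at y ∈ ∅; common: ∅.
  x = 8: f ≡ 0 at y ∈ {7}; g ≡ 0 at y ∈ {4, 6}; common: ∅.
  x = 9: f ≡ 0 at y ∈ {8}; g ≡ 0 at y ∈ ∅; common: ∅.
  x = 10: f ≡ 0 at y ∈ {9}; g ≡ 0 at y ∈ {3, 7}; common: ∅.
Collecting: common zeros = {(0, 10)}, so the count is 1.
Comparison with the Bézout bound: 1 ≤ 2 = deg(f)·deg(g), as expected for curves with no common component (the affine F_11-count falls short of the bound because intersections may lie at infinity, over extension fields, or carry multiplicity).


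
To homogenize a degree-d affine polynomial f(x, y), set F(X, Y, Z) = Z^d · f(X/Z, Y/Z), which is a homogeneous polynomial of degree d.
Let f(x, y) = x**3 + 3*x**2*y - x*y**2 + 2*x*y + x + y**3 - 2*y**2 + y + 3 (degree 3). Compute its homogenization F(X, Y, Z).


F(X, Y, Z) = X**3 + 3*X**2*Y - X*Y**2 + 2*X*Y*Z + X*Z**2 + Y**3 - 2*Y**2*Z + Y*Z**2 + 3*Z**3

deg(f) = 3.
Substitute x = X/Z, y = Y/Z into f, then multiply by Z^3.
  monomial 1·x^3·y^0 ↦ 1·X^3·Y^0·Z^0.
  monomial 3·x^2·y^1 ↦ 3·X^2·Y^1·Z^0.
  monomial -1·x^1·y^2 ↦ -1·X^1·Y^2·Z^0.
  monomial 2·x^1·y^1 ↦ 2·X^1·Y^1·Z^1.
  monomial 1·x^1·y^0 ↦ 1·X^1·Y^0·Z^2.
  monomial 1·x^0·y^3 ↦ 1·X^0·Y^3·Z^0.
  monomial -2·x^0·y^2 ↦ -2·X^0·Y^2·Z^1.
  monomial 1·x^0·y^1 ↦ 1·X^0·Y^1·Z^2.
  monomial 3·x^0·y^0 ↦ 3·X^0·Y^0·Z^3.
Collecting: F(X, Y, Z) = X**3 + 3*X**2*Y - X*Y**2 + 2*X*Y*Z + X*Z**2 + Y**3 - 2*Y**2*Z + Y*Z**2 + 3*Z**3.


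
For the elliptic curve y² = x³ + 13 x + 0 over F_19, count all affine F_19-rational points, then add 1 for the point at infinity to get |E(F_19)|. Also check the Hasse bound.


Affine points = {(0, 0), (3, 3), (3, 16), (5, 0), (6, 3), (6, 16), (7, 4), (7, 15), (10, 3), (10, 16), (11, 7), (11, 12), (14, 0), (15, 6), (15, 13), (17, 2), (17, 17), (18, 9), (18, 10)}; affine count = 19; |E(F_19)| = 20.

Discriminant check: Δ ∝ 4a³ + 27b² = 4·13³ + 27·0² = 4·2197 + 27·0 ≡ 10 (mod 19). Nonzero ⇒ E is nonsingular.
For each x ∈ F_19, compute rhs = x³ + 13·x + 0 mod 19, then count y ∈ F_19 with y² ≡ rhs.
  x = 0: rhs = 0, matching y values: 0 (1 points).
  x = 1: rhs = 14, matching y values: none (0 points).
  x = 2: rhs = 15, matching y values: none (0 points).
  x = 3: rhs = 9, matching y values: 3, 16 (2 points).
  x = 4: rhs = 2, matching y values: none (0 points).
  x = 5: rhs = 0, matching y values: 0 (1 points).
  x = 6: rhs = 9, matching y values: 3, 16 (2 points).
  x = 7: rhs = 16, matching y values: 4, 15 (2 points).
  x = 8: rhs = 8, matching y values: none (0 points).
  x = 9: rhs = 10, matching y values: none (0 points).
  x = 10: rhs = 9, matching y values: 3, 16 (2 points).
  x = 11: rhs = 11, matching y values: 7, 12 (2 points).
  x = 12: rhs = 3, matching y values: none (0 points).
  x = 13: rhs = 10, matching y values: none (0 points).
  x = 14: rhs = 0, matching y values: 0 (1 points).
  x = 15: rhs = 17, matching y values: 6, 13 (2 points).
  x = 16: rhs = 10, matching y values: none (0 points).
  x = 17: rhs = 4, matching y values: 2, 17 (2 points).
  x = 18: rhs = 5, matching y values: 9, 10 (2 points).
Total affine count: 19.
Full point count |E(F_19)| = 19 + 1 = 20.
Hasse bound: |20 − (19+1)| = |0| = 0 ≤ 2√19 ≈ 8.7178 ✓.


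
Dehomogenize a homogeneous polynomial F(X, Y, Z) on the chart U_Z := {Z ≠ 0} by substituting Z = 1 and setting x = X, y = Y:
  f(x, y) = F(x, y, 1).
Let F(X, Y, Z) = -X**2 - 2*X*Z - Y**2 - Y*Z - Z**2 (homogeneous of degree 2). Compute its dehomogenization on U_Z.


f(x, y) = -x**2 - 2*x - y**2 - y - 1

On U_Z we set Z = 1. Each monomial c·X^i·Y^j·Z^k in F becomes c·x^i·y^j·1^k = c·x^i·y^j.
Substituting Z = 1: F(X, Y, 1) = -x**2 - 2*x - y**2 - y - 1.
Note: deg(f) ≤ deg(F) = 2; strict inequality happens when F is divisible by Z (lost terms).


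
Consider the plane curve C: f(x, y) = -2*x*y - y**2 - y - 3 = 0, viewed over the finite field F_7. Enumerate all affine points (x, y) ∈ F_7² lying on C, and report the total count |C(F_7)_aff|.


Affine F_7-points: {(1, 1), (1, 3), (3, 2), (3, 5), (5, 4), (5, 6)}; count = 6.

For each of the 49 pairs (x, y) ∈ F_7², evaluate f(x, y) mod 7. Record the zeros.
  x = 0: [0↦4, 1↦2, 2↦5, 3↦6, 4↦5, 5↦2, 6↦4]  zeros at y ∈ ∅
  x = 1: [0↦4, 1↦0, 2↦1, 3↦0, 4↦4, 5↦6, 6↦6]  zeros at y ∈ {1, 3}
  x = 2: [0↦4, 1↦5, 2↦4, 3↦1, 4↦3, 5↦3, 6↦1]  zeros at y ∈ ∅
  x = 3: [0↦4, 1↦3, 2↦0, 3↦2, 4↦2, 5↦0, 6↦3]  zeros at y ∈ {2, 5}
  x = 4: [0↦4, 1↦1, 2↦3, 3↦3, 4↦1, 5↦4, 6↦5]  zeros at y ∈ ∅
  x = 5: [0↦4, 1↦6, 2↦6, 3↦4, 4↦0, 5↦1, 6↦0]  zeros at y ∈ {4, 6}
  x = 6: [0↦4, 1↦4, 2↦2, 3↦5, 4↦6, 5↦5, 6↦2]  zeros at y ∈ ∅
Collecting zeros: affine points = {(1, 1), (1, 3), (3, 2), (3, 5), (5, 4), (5, 6)}.
Total count |C(F_7)_aff| = 6.


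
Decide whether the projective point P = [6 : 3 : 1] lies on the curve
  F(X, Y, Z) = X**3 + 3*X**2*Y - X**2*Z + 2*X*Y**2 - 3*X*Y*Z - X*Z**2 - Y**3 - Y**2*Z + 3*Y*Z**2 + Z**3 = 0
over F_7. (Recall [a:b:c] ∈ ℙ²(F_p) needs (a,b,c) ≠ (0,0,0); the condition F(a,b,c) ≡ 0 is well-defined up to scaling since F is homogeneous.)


F(6,3,1) ≡ 1 (mod 7); P is NOT on the curve.

Evaluate F(6, 3, 1) term-by-term (mod 7).
  X**3 ↦ 1·216·1·1 = 216
  3*X**2*Y ↦ 3·36·3·1 = 324
  -X**2*Z ↦ -1·36·1·1 = -36
  2*X*Y**2 ↦ 2·6·9·1 = 108
  -3*X*Y*Z ↦ -3·6·3·1 = -54
  -X*Z**2 ↦ -1·6·1·1 = -6
  -Y**3 ↦ -1·1·27·1 = -27
  -Y**2*Z ↦ -1·1·9·1 = -9
  3*Y*Z**2 ↦ 3·1·3·1 = 9
  Z**3 ↦ 1·1·1·1 = 1
Sum: F(6, 3, 1) = (216) + (324) + (-36) + (108) + (-54) + (-6) + (-27) + (-9) + (9) + (1) = 526.
Reducing mod 7: 526 ≡ 1 (mod 7).
Since F(a, b, c) ≡ 1 ≠ 0 (mod 7), P does NOT lie on the curve.


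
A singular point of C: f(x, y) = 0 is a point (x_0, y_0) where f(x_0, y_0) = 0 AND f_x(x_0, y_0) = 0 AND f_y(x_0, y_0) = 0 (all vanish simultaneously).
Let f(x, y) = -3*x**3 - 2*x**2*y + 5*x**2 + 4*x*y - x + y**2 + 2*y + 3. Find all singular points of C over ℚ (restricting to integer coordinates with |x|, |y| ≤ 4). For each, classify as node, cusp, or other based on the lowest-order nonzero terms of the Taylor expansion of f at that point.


Singular points: {(1, -2)}; classification: cusp.

Compute partial derivatives:
  f_x = -9*x**2 - 4*x*y + 10*x + 4*y - 1.
  f_y = -2*x**2 + 4*x + 2*y + 2.
Scan x_0 ∈ {−4, ..., 4}. For each x_0, f_y(x_0, y) is a polynomial in y; find its integer roots y ∈ {−4, ..., 4}, then test f_x and f at those candidates.
  x = -4: f_y(-4, y) = 2*y - 46; no integer root y with |y| ≤ 4.
  x = -3: f_y(-3, y) = 2*y - 28; no integer root y with |y| ≤ 4.
  x = -2: f_y(-2, y) = 2*y - 14; no integer root y with |y| ≤ 4.
  x = -1: f_y(-1, y) = 2*y - 4; vanishes at y ∈ {2}. (-1, 2): f_x = -4 ≠ 0.
  x = 0: f_y(0, y) = 2*y + 2; vanishes at y ∈ {-1}. (0, -1): f_x = -5 ≠ 0.
  x = 1: f_y(1, y) = 2*y + 4; vanishes at y ∈ {-2}. (1, -2): f_x = 0, f = 0 — SINGULAR.
  x = 2: f_y(2, y) = 2*y + 2; vanishes at y ∈ {-1}. (2, -1): f_x = -13 ≠ 0.
  x = 3: f_y(3, y) = 2*y - 4; vanishes at y ∈ {2}. (3, 2): f_x = -68 ≠ 0.
  x = 4: f_y(4, y) = 2*y - 14; no integer root y with |y| ≤ 4.
Only singular point on the grid: (1, -2).
Classify: substitute x = 1 + u, y = -2 + v and expand: f = -3*u**3 - 2*u**2*v + v**2.
No constant or linear terms (consistent with a singular point). Quadratic part: v**2. Cubic part: -3*u**3 - 2*u**2*v.
The quadratic part v**2 is a perfect square, so there is a single (double) tangent line v = 0, i.e. y = -2. Restricting the cubic part to that line (v = 0) leaves -3*u**3 ≠ 0, so f is not divisible by v and the branch is v² ≈ 3*u**3 to lowest order — this is a cusp.
Classification: cusp.


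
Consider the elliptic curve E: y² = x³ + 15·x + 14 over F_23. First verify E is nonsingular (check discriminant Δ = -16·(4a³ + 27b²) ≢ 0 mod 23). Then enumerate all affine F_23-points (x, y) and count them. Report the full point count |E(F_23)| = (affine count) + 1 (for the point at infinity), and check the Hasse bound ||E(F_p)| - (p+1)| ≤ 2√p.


Affine points = {(2, 11), (2, 12), (4, 0), (7, 5), (7, 18), (8, 5), (8, 18), (9, 2), (9, 21), (12, 6), (12, 17), (14, 1), (14, 22), (15, 7), (15, 16), (16, 7), (16, 16)}; affine count = 17; |E(F_23)| = 18.

Discriminant check: Δ ∝ 4a³ + 27b² = 4·15³ + 27·14² = 4·3375 + 27·196 ≡ 1 (mod 23). Nonzero ⇒ E is nonsingular.
For each x ∈ F_23, compute rhs = x³ + 15·x + 14 mod 23, then count y ∈ F_23 with y² ≡ rhs.
  x = 0: rhs = 14, matching y values: none (0 points).
  x = 1: rhs = 7, matching y values: none (0 points).
  x = 2: rhs = 6, matching y values: 11, 12 (2 points).
  x = 3: rhs = 17, matching y values: none (0 points).
  x = 4: rhs = 0, matching y values: 0 (1 points).
  x = 5: rhs = 7, matching y values: none (0 points).
  x = 6: rhs = 21, matching y values: none (0 points).
  x = 7: rhs = 2, matching y values: 5, 18 (2 points).
  x = 8: rhs = 2, matching y values: 5, 18 (2 points).
  x = 9: rhs = 4, matching y values: 2, 21 (2 points).
  x = 10: rhs = 14, matching y values: none (0 points).
  x = 11: rhs = 15, matching y values: none (0 points).
  x = 12: rhs = 13, matching y values: 6, 17 (2 points).
  x = 13: rhs = 14, matching y values: none (0 points).
  x = 14: rhs = 1, matching y values: 1, 22 (2 points).
  x = 15: rhs = 3, matching y values: 7, 16 (2 points).
  x = 16: rhs = 3, matching y values: 7, 16 (2 points).
  x = 17: rhs = 7, matching y values: none (0 points).
  x = 18: rhs = 21, matching y values: none (0 points).
  x = 19: rhs = 5, matching y values: none (0 points).
  x = 20: rhs = 11, matching y values: none (0 points).
  x = 21: rhs = 22, matching y values: none (0 points).
  x = 22: rhs = 21, matching y values: none (0 points).
Total affine count: 17.
Full point count |E(F_23)| = 17 + 1 = 18.
Hasse bound: |18 − (23+1)| = |-6| = 6 ≤ 2√23 ≈ 9.5917 ✓.


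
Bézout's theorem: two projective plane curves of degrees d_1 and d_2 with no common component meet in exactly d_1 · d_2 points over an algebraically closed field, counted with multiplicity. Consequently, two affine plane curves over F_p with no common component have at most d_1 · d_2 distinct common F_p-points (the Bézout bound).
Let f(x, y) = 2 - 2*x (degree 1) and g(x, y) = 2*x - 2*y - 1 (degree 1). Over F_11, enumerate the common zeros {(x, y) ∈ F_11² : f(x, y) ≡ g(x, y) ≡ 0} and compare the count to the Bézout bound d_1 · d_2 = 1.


Common zeros: {(1, 6)}; count = 1; Bézout bound = 1.

deg(f) = 1, deg(g) = 1, so Bézout bound = 1.
Scan x ∈ F_11. For each x, list the y ∈ F_11 with f(x, y) ≡ 0 and those with g(x, y) ≡ 0 (mod 11); the common zeros in that column are the intersection.
  x = 0: f ≡ 0 at y ∈ ∅; g ≡ 0 at y ∈ {5}; common: ∅.
  x = 1: f ≡ 0 at y ∈ {0, 1, 2, 3, 4, 5, 6, 7, 8, 9, 10}; g ≡ 0 at y ∈ {6}; common: {6}.
  x = 2: f ≡ 0 at y ∈ ∅; g ≡ 0 at y ∈ {7}; common: ∅.
  x = 3: f ≡ 0 at y ∈ ∅; g ≡ 0 at y ∈ {8}; common: ∅.
  x = 4: f ≡ 0 at y ∈ ∅; g ≡ 0 at y ∈ {9}; common: ∅.
  x = 5: f ≡ 0 at y ∈ ∅; g ≡ 0 at y ∈ {10}; common: ∅.
  x = 6: f ≡ 0 at y ∈ ∅; g ≡ 0 at y ∈ {0}; common: ∅.
  x = 7: f ≡ 0 at y ∈ ∅; g ≡ 0 at y ∈ {1}; common: ∅.
  x = 8: f ≡ 0 at y ∈ ∅; g ≡ 0 at y ∈ {2}; common: ∅.
  x = 9: f ≡ 0 at y ∈ ∅; g ≡ 0 at y ∈ {3}; common: ∅.
  x = 10: f ≡ 0 at y ∈ ∅; g ≡ 0 at y ∈ {4}; common: ∅.
Collecting: common zeros = {(1, 6)}, so the count is 1.
Comparison with the Bézout bound: 1 ≤ 1 = deg(f)·deg(g), as expected for curves with no common component (the bound is attained).


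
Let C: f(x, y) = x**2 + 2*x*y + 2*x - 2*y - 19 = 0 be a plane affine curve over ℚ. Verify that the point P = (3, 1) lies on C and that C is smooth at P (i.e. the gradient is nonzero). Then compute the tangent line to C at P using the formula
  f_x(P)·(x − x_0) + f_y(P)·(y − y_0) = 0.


Tangent line at P: 10*x + 4*y - 34 = 0.

Step 1: f(3, 1) = 0, so P lies on C.
Step 2: partial derivatives
  f_x(x, y) = 2*x + 2*y + 2, f_y(x, y) = 2*x - 2.
  f_x(P) = 10, f_y(P) = 4 (gradient nonzero, so P is smooth).
Step 3: tangent line at P: 10·(x − 3) + 4·(y − 1) = 0.
Expanding: 10*x + 4*y - 34 = 0.


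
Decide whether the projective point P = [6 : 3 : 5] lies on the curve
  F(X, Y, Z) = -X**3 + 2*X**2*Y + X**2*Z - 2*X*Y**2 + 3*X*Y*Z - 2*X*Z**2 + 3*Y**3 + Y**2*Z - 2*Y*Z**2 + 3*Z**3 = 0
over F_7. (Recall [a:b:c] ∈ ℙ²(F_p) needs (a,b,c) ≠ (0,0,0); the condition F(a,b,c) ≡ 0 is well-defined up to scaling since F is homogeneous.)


F(6,3,5) ≡ 1 (mod 7); P is NOT on the curve.

Evaluate F(6, 3, 5) term-by-term (mod 7).
  -X**3 ↦ -1·216·1·1 = -216
  2*X**2*Y ↦ 2·36·3·1 = 216
  X**2*Z ↦ 1·36·1·5 = 180
  -2*X*Y**2 ↦ -2·6·9·1 = -108
  3*X*Y*Z ↦ 3·6·3·5 = 270
  -2*X*Z**2 ↦ -2·6·1·25 = -300
  3*Y**3 ↦ 3·1·27·1 = 81
  Y**2*Z ↦ 1·1·9·5 = 45
  -2*Y*Z**2 ↦ -2·1·3·25 = -150
  3*Z**3 ↦ 3·1·1·125 = 375
Sum: F(6, 3, 5) = (-216) + (216) + (180) + (-108) + (270) + (-300) + (81) + (45) + (-150) + (375) = 393.
Reducing mod 7: 393 ≡ 1 (mod 7).
Since F(a, b, c) ≡ 1 ≠ 0 (mod 7), P does NOT lie on the curve.


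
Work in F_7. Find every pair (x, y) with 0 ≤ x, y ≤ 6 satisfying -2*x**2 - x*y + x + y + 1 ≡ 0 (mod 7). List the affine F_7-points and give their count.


Affine F_7-points: {(0, 6), (1, 0), (1, 1), (1, 2), (1, 3), (1, 4), (1, 5), (1, 6), (2, 2), (3, 0), (4, 5), (5, 3), (6, 1)}; count = 13.

For each of the 49 pairs (x, y) ∈ F_7², evaluate f(x, y) mod 7. Record the zeros.
  x = 0: [0↦1, 1↦2, 2↦3, 3↦4, 4↦5, 5↦6, 6↦0]  zeros at y ∈ {6}
  x = 1: [0↦0, 1↦0, 2↦0, 3↦0, 4↦0, 5↦0, 6↦0]  zeros at y ∈ {0, 1, 2, 3, 4, 5, 6}
  x = 2: [0↦2, 1↦1, 2↦0, 3↦6, 4↦5, 5↦4, 6↦3]  zeros at y ∈ {2}
  x = 3: [0↦0, 1↦5, 2↦3, 3↦1, 4↦6, 5↦4, 6↦2]  zeros at y ∈ {0}
  x = 4: [0↦1, 1↦5, 2↦2, 3↦6, 4↦3, 5↦0, 6↦4]  zeros at y ∈ {5}
  x = 5: [0↦5, 1↦1, 2↦4, 3↦0, 4↦3, 5↦6, 6↦2]  zeros at y ∈ {3}
  x = 6: [0↦5, 1↦0, 2↦2, 3↦4, 4↦6, 5↦1, 6↦3]  zeros at y ∈ {1}
Collecting zeros: affine points = {(0, 6), (1, 0), (1, 1), (1, 2), (1, 3), (1, 4), (1, 5), (1, 6), (2, 2), (3, 0), (4, 5), (5, 3), (6, 1)}.
Total count |C(F_7)_aff| = 13.


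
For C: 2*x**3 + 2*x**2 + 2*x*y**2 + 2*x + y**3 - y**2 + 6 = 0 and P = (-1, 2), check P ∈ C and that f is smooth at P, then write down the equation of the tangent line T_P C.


Tangent line at P: 12*x + 12 = 0.

Step 1: f(-1, 2) = 0, so P lies on C.
Step 2: partial derivatives
  f_x(x, y) = 6*x**2 + 4*x + 2*y**2 + 2, f_y(x, y) = 4*x*y + 3*y**2 - 2*y.
  f_x(P) = 12, f_y(P) = 0 (gradient nonzero, so P is smooth).
Step 3: tangent line at P: 12·(x − -1) + 0·(y − 2) = 0.
Expanding: 12*x + 12 = 0.
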